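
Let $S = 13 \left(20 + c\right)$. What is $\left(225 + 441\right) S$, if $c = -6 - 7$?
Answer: $60606$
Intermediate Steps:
$c = -13$
$S = 91$ ($S = 13 \left(20 - 13\right) = 13 \cdot 7 = 91$)
$\left(225 + 441\right) S = \left(225 + 441\right) 91 = 666 \cdot 91 = 60606$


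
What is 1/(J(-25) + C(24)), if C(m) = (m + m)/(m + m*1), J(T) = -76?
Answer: -1/75 ≈ -0.013333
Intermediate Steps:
C(m) = 1 (C(m) = (2*m)/(m + m) = (2*m)/((2*m)) = (2*m)*(1/(2*m)) = 1)
1/(J(-25) + C(24)) = 1/(-76 + 1) = 1/(-75) = -1/75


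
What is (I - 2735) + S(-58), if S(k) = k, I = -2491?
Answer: -5284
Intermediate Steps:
(I - 2735) + S(-58) = (-2491 - 2735) - 58 = -5226 - 58 = -5284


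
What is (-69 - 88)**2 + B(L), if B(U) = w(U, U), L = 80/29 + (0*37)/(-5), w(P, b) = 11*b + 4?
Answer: 715817/29 ≈ 24683.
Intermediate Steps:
w(P, b) = 4 + 11*b
L = 80/29 (L = 80*(1/29) + 0*(-1/5) = 80/29 + 0 = 80/29 ≈ 2.7586)
B(U) = 4 + 11*U
(-69 - 88)**2 + B(L) = (-69 - 88)**2 + (4 + 11*(80/29)) = (-157)**2 + (4 + 880/29) = 24649 + 996/29 = 715817/29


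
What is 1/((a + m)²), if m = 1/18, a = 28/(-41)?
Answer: 544644/214369 ≈ 2.5407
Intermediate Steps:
a = -28/41 (a = 28*(-1/41) = -28/41 ≈ -0.68293)
m = 1/18 ≈ 0.055556
1/((a + m)²) = 1/((-28/41 + 1/18)²) = 1/((-463/738)²) = 1/(214369/544644) = 544644/214369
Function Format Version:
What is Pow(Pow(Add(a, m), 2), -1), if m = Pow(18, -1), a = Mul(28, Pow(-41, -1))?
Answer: Rational(544644, 214369) ≈ 2.5407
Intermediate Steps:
a = Rational(-28, 41) (a = Mul(28, Rational(-1, 41)) = Rational(-28, 41) ≈ -0.68293)
m = Rational(1, 18) ≈ 0.055556
Pow(Pow(Add(a, m), 2), -1) = Pow(Pow(Add(Rational(-28, 41), Rational(1, 18)), 2), -1) = Pow(Pow(Rational(-463, 738), 2), -1) = Pow(Rational(214369, 544644), -1) = Rational(544644, 214369)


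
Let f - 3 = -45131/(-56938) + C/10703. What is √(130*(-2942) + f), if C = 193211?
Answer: I*√59154055121412777218/12436886 ≈ 618.42*I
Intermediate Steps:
f = 1901758179/87058202 (f = 3 + (-45131/(-56938) + 193211/10703) = 3 + (-45131*(-1/56938) + 193211*(1/10703)) = 3 + (45131/56938 + 193211/10703) = 3 + 1640583573/87058202 = 1901758179/87058202 ≈ 21.845)
√(130*(-2942) + f) = √(130*(-2942) + 1901758179/87058202) = √(-382460 + 1901758179/87058202) = √(-33294378178741/87058202) = I*√59154055121412777218/12436886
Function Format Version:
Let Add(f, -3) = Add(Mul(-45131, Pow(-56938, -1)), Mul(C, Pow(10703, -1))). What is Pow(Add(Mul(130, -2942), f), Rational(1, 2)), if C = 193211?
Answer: Mul(Rational(1, 12436886), I, Pow(59154055121412777218, Rational(1, 2))) ≈ Mul(618.42, I)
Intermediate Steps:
f = Rational(1901758179, 87058202) (f = Add(3, Add(Mul(-45131, Pow(-56938, -1)), Mul(193211, Pow(10703, -1)))) = Add(3, Add(Mul(-45131, Rational(-1, 56938)), Mul(193211, Rational(1, 10703)))) = Add(3, Add(Rational(45131, 56938), Rational(193211, 10703))) = Add(3, Rational(1640583573, 87058202)) = Rational(1901758179, 87058202) ≈ 21.845)
Pow(Add(Mul(130, -2942), f), Rational(1, 2)) = Pow(Add(Mul(130, -2942), Rational(1901758179, 87058202)), Rational(1, 2)) = Pow(Add(-382460, Rational(1901758179, 87058202)), Rational(1, 2)) = Pow(Rational(-33294378178741, 87058202), Rational(1, 2)) = Mul(Rational(1, 12436886), I, Pow(59154055121412777218, Rational(1, 2)))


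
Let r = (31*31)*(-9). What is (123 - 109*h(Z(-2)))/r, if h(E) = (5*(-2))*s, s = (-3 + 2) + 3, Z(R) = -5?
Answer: -2303/8649 ≈ -0.26627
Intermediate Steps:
s = 2 (s = -1 + 3 = 2)
h(E) = -20 (h(E) = (5*(-2))*2 = -10*2 = -20)
r = -8649 (r = 961*(-9) = -8649)
(123 - 109*h(Z(-2)))/r = (123 - 109*(-20))/(-8649) = (123 + 2180)*(-1/8649) = 2303*(-1/8649) = -2303/8649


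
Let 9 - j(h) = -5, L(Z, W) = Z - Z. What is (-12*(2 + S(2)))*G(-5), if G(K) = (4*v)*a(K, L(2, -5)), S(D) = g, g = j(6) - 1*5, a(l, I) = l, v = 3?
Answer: 7920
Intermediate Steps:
L(Z, W) = 0
j(h) = 14 (j(h) = 9 - 1*(-5) = 9 + 5 = 14)
g = 9 (g = 14 - 1*5 = 14 - 5 = 9)
S(D) = 9
G(K) = 12*K (G(K) = (4*3)*K = 12*K)
(-12*(2 + S(2)))*G(-5) = (-12*(2 + 9))*(12*(-5)) = -12*11*(-60) = -132*(-60) = 7920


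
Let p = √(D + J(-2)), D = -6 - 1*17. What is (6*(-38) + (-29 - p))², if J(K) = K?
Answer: 66024 + 2570*I ≈ 66024.0 + 2570.0*I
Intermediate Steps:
D = -23 (D = -6 - 17 = -23)
p = 5*I (p = √(-23 - 2) = √(-25) = 5*I ≈ 5.0*I)
(6*(-38) + (-29 - p))² = (6*(-38) + (-29 - 5*I))² = (-228 + (-29 - 5*I))² = (-257 - 5*I)²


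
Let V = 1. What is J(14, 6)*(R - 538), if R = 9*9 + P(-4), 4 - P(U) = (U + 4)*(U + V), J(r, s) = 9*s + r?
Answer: -30804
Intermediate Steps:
J(r, s) = r + 9*s
P(U) = 4 - (1 + U)*(4 + U) (P(U) = 4 - (U + 4)*(U + 1) = 4 - (4 + U)*(1 + U) = 4 - (1 + U)*(4 + U))
R = 85 (R = 9*9 - 4*(-5 - 1*(-4)) = 81 - 4*(-5 + 4) = 81 - 4*(-1) = 81 + 4 = 85)
J(14, 6)*(R - 538) = (14 + 9*6)*(85 - 538) = (14 + 54)*(-453) = 68*(-453) = -30804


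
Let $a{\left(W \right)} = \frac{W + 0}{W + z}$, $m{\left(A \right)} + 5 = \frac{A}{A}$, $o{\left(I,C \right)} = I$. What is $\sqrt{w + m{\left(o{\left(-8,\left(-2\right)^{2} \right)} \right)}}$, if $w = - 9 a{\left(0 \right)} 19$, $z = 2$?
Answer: $2 i \approx 2.0 i$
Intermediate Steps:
$m{\left(A \right)} = -4$ ($m{\left(A \right)} = -5 + \frac{A}{A} = -5 + 1 = -4$)
$a{\left(W \right)} = \frac{W}{2 + W}$ ($a{\left(W \right)} = \frac{W + 0}{W + 2} = \frac{W}{2 + W}$)
$w = 0$ ($w = - 9 \frac{0}{2 + 0} \cdot 19 = - 9 \cdot \frac{0}{2} \cdot 19 = - 9 \cdot 0 \cdot \frac{1}{2} \cdot 19 = \left(-9\right) 0 \cdot 19 = 0 \cdot 19 = 0$)
$\sqrt{w + m{\left(o{\left(-8,\left(-2\right)^{2} \right)} \right)}} = \sqrt{0 - 4} = \sqrt{-4} = 2 i$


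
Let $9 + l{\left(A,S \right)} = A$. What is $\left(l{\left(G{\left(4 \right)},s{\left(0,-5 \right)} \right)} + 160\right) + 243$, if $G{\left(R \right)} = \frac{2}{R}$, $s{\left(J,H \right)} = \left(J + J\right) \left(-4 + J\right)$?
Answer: $\frac{789}{2} \approx 394.5$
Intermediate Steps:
$s{\left(J,H \right)} = 2 J \left(-4 + J\right)$
$l{\left(A,S \right)} = -9 + A$
$\left(l{\left(G{\left(4 \right)},s{\left(0,-5 \right)} \right)} + 160\right) + 243 = \left(\left(-9 + \frac{2}{4}\right) + 160\right) + 243 = \left(\left(-9 + 2 \cdot \frac{1}{4}\right) + 160\right) + 243 = \left(\left(-9 + \frac{1}{2}\right) + 160\right) + 243 = \left(- \frac{17}{2} + 160\right) + 243 = \frac{303}{2} + 243 = \frac{789}{2}$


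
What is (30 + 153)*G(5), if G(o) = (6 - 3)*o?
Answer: 2745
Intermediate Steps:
G(o) = 3*o
(30 + 153)*G(5) = (30 + 153)*(3*5) = 183*15 = 2745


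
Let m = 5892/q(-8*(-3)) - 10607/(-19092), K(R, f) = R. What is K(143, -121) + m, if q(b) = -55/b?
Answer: -2549019571/1050060 ≈ -2427.5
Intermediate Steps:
m = -2699178151/1050060 (m = 5892/((-55/((-8*(-3))))) - 10607/(-19092) = 5892/((-55/24)) - 10607*(-1/19092) = 5892/((-55*1/24)) + 10607/19092 = 5892/(-55/24) + 10607/19092 = 5892*(-24/55) + 10607/19092 = -141408/55 + 10607/19092 = -2699178151/1050060 ≈ -2570.5)
K(143, -121) + m = 143 - 2699178151/1050060 = -2549019571/1050060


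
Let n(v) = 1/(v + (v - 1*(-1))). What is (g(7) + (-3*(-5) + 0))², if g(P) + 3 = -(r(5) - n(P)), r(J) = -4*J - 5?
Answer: 309136/225 ≈ 1373.9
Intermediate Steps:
n(v) = 1/(1 + 2*v) (n(v) = 1/(v + (v + 1)) = 1/(v + (1 + v)) = 1/(1 + 2*v))
r(J) = -5 - 4*J
g(P) = 22 + 1/(1 + 2*P) (g(P) = -3 - ((-5 - 4*5) - 1/(1 + 2*P)) = -3 - ((-5 - 20) - 1/(1 + 2*P)) = -3 - (-25 - 1/(1 + 2*P)) = -3 + (25 + 1/(1 + 2*P)) = 22 + 1/(1 + 2*P))
(g(7) + (-3*(-5) + 0))² = ((23 + 44*7)/(1 + 2*7) + (-3*(-5) + 0))² = ((23 + 308)/(1 + 14) + (15 + 0))² = (331/15 + 15)² = (556/15)² = 309136/225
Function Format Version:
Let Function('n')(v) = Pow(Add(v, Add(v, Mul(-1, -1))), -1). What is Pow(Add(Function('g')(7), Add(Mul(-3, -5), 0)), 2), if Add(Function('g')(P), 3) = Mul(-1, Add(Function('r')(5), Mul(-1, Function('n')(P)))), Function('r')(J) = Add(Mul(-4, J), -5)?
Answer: Rational(309136, 225) ≈ 1373.9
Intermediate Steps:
Function('n')(v) = Pow(Add(1, Mul(2, v)), -1) (Function('n')(v) = Pow(Add(v, Add(v, 1)), -1) = Pow(Add(v, Add(1, v)), -1) = Pow(Add(1, Mul(2, v)), -1))
Function('r')(J) = Add(-5, Mul(-4, J))
Function('g')(P) = Add(22, Pow(Add(1, Mul(2, P)), -1)) (Function('g')(P) = Add(-3, Mul(-1, Add(Add(-5, Mul(-4, 5)), Mul(-1, Pow(Add(1, Mul(2, P)), -1))))) = Add(-3, Mul(-1, Add(Add(-5, -20), Mul(-1, Pow(Add(1, Mul(2, P)), -1))))) = Add(-3, Mul(-1, Add(-25, Mul(-1, Pow(Add(1, Mul(2, P)), -1))))) = Add(-3, Add(25, Pow(Add(1, Mul(2, P)), -1))) = Add(22, Pow(Add(1, Mul(2, P)), -1)))
Pow(Add(Function('g')(7), Add(Mul(-3, -5), 0)), 2) = Pow(Add(Mul(Pow(Add(1, Mul(2, 7)), -1), Add(23, Mul(44, 7))), Add(Mul(-3, -5), 0)), 2) = Pow(Add(Mul(Pow(Add(1, 14), -1), Add(23, 308)), Add(15, 0)), 2) = Pow(Add(Mul(Pow(15, -1), 331), 15), 2) = Pow(Add(Mul(Rational(1, 15), 331), 15), 2) = Pow(Add(Rational(331, 15), 15), 2) = Pow(Rational(556, 15), 2) = Rational(309136, 225)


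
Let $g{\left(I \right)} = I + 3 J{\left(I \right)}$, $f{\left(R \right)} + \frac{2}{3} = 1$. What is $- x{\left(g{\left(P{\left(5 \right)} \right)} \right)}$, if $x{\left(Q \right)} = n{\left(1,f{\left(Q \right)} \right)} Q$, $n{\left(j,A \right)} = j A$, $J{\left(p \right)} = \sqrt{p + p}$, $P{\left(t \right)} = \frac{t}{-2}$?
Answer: $\frac{5}{6} - i \sqrt{5} \approx 0.83333 - 2.2361 i$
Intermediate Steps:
$f{\left(R \right)} = \frac{1}{3}$ ($f{\left(R \right)} = - \frac{2}{3} + 1 = \frac{1}{3}$)
$P{\left(t \right)} = - \frac{t}{2}$ ($P{\left(t \right)} = t \left(- \frac{1}{2}\right) = - \frac{t}{2}$)
$J{\left(p \right)} = \sqrt{2} \sqrt{p}$ ($J{\left(p \right)} = \sqrt{2 p} = \sqrt{2} \sqrt{p}$)
$g{\left(I \right)} = I + 3 \sqrt{2} \sqrt{I}$
$n{\left(j,A \right)} = A j$
$x{\left(Q \right)} = \frac{Q}{3}$ ($x{\left(Q \right)} = \frac{1}{3} \cdot 1 Q = \frac{Q}{3}$)
$- x{\left(g{\left(P{\left(5 \right)} \right)} \right)} = - \frac{\left(- \frac{1}{2}\right) 5 + 3 \sqrt{2} \sqrt{\left(- \frac{1}{2}\right) 5}}{3} = - \frac{- \frac{5}{2} + 3 \sqrt{2} \sqrt{- \frac{5}{2}}}{3} = - \frac{- \frac{5}{2} + 3 \sqrt{2} \frac{i \sqrt{10}}{2}}{3} = - \frac{- \frac{5}{2} + 3 i \sqrt{5}}{3} = - (- \frac{5}{6} + i \sqrt{5}) = \frac{5}{6} - i \sqrt{5}$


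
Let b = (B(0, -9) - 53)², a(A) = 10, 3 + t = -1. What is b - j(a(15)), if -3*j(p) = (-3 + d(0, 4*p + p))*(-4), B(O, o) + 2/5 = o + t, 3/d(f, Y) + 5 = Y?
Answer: 992896/225 ≈ 4412.9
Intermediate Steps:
t = -4 (t = -3 - 1 = -4)
d(f, Y) = 3/(-5 + Y)
B(O, o) = -22/5 + o (B(O, o) = -⅖ + (o - 4) = -⅖ + (-4 + o) = -22/5 + o)
j(p) = -4 + 4/(-5 + 5*p) (j(p) = -(-3 + 3/(-5 + (4*p + p)))*(-4)/3 = -(-3 + 3/(-5 + 5*p))*(-4)/3 = -(12 - 12/(-5 + 5*p))/3 = -4 + 4/(-5 + 5*p))
b = 110224/25 (b = ((-22/5 - 9) - 53)² = (-67/5 - 53)² = (-332/5)² = 110224/25 ≈ 4409.0)
b - j(a(15)) = 110224/25 - 4*(6 - 5*10)/(5*(-1 + 10)) = 110224/25 - 4*(6 - 50)/(5*9) = 110224/25 - 4*(-44)/(5*9) = 110224/25 - 1*(-176/45) = 110224/25 + 176/45 = 992896/225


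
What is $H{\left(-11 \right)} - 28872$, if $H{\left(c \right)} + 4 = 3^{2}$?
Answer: $-28867$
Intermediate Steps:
$H{\left(c \right)} = 5$ ($H{\left(c \right)} = -4 + 3^{2} = -4 + 9 = 5$)
$H{\left(-11 \right)} - 28872 = 5 - 28872 = -28867$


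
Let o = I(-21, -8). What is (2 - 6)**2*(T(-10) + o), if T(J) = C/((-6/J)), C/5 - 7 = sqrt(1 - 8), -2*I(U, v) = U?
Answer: 3304/3 + 400*I*sqrt(7)/3 ≈ 1101.3 + 352.77*I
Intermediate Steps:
I(U, v) = -U/2
C = 35 + 5*I*sqrt(7) (C = 35 + 5*sqrt(1 - 8) = 35 + 5*sqrt(-7) = 35 + 5*(I*sqrt(7)) = 35 + 5*I*sqrt(7) ≈ 35.0 + 13.229*I)
o = 21/2 (o = -1/2*(-21) = 21/2 ≈ 10.500)
T(J) = -J*(35 + 5*I*sqrt(7))/6 (T(J) = (35 + 5*I*sqrt(7))/((-6/J)) = (35 + 5*I*sqrt(7))*(-J/6) = -J*(35 + 5*I*sqrt(7))/6)
(2 - 6)**2*(T(-10) + o) = (2 - 6)**2*(-5/6*(-10)*(7 + I*sqrt(7)) + 21/2) = (-4)**2*((175/3 + 25*I*sqrt(7)/3) + 21/2) = 16*(413/6 + 25*I*sqrt(7)/3) = 3304/3 + 400*I*sqrt(7)/3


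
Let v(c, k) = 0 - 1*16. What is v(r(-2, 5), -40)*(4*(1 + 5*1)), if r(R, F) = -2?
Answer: -384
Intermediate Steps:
v(c, k) = -16 (v(c, k) = 0 - 16 = -16)
v(r(-2, 5), -40)*(4*(1 + 5*1)) = -64*(1 + 5*1) = -64*(1 + 5) = -64*6 = -16*24 = -384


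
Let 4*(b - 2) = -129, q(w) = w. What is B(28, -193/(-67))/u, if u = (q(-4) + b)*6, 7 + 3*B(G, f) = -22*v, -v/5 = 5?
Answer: -362/411 ≈ -0.88078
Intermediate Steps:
v = -25 (v = -5*5 = -25)
b = -121/4 (b = 2 + (1/4)*(-129) = 2 - 129/4 = -121/4 ≈ -30.250)
B(G, f) = 181 (B(G, f) = -7/3 + (-22*(-25))/3 = -7/3 + (1/3)*550 = -7/3 + 550/3 = 181)
u = -411/2 (u = (-4 - 121/4)*6 = -137/4*6 = -411/2 ≈ -205.50)
B(28, -193/(-67))/u = 181/(-411/2) = 181*(-2/411) = -362/411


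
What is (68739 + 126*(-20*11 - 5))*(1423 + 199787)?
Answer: 8126670690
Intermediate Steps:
(68739 + 126*(-20*11 - 5))*(1423 + 199787) = (68739 + 126*(-220 - 5))*201210 = (68739 + 126*(-225))*201210 = (68739 - 28350)*201210 = 40389*201210 = 8126670690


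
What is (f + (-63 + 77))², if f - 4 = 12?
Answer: 900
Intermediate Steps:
f = 16 (f = 4 + 12 = 16)
(f + (-63 + 77))² = (16 + (-63 + 77))² = (16 + 14)² = 30² = 900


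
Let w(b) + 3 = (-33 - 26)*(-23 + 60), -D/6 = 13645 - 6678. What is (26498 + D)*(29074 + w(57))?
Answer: -411493952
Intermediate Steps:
D = -41802 (D = -6*(13645 - 6678) = -6*6967 = -41802)
w(b) = -2186 (w(b) = -3 + (-33 - 26)*(-23 + 60) = -3 - 59*37 = -3 - 2183 = -2186)
(26498 + D)*(29074 + w(57)) = (26498 - 41802)*(29074 - 2186) = -15304*26888 = -411493952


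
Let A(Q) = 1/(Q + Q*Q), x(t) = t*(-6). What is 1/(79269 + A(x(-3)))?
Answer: 342/27109999 ≈ 1.2615e-5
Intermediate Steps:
x(t) = -6*t
A(Q) = 1/(Q + Q²)
1/(79269 + A(x(-3))) = 1/(79269 + 1/(((-6*(-3)))*(1 - 6*(-3)))) = 1/(79269 + 1/(18*(1 + 18))) = 1/(79269 + (1/18)/19) = 1/(79269 + (1/18)*(1/19)) = 1/(79269 + 1/342) = 1/(27109999/342) = 342/27109999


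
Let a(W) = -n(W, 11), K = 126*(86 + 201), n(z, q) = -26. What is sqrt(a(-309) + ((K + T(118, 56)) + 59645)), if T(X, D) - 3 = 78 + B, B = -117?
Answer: sqrt(95797) ≈ 309.51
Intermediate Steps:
K = 36162 (K = 126*287 = 36162)
a(W) = 26 (a(W) = -1*(-26) = 26)
T(X, D) = -36 (T(X, D) = 3 + (78 - 117) = 3 - 39 = -36)
sqrt(a(-309) + ((K + T(118, 56)) + 59645)) = sqrt(26 + ((36162 - 36) + 59645)) = sqrt(26 + (36126 + 59645)) = sqrt(26 + 95771) = sqrt(95797)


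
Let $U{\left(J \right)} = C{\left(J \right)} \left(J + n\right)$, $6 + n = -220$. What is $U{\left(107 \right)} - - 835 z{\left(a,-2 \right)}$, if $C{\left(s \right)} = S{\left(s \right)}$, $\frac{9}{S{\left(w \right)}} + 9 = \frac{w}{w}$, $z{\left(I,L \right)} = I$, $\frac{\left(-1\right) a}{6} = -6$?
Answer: $\frac{241551}{8} \approx 30194.0$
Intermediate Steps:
$a = 36$ ($a = \left(-6\right) \left(-6\right) = 36$)
$n = -226$ ($n = -6 - 220 = -226$)
$S{\left(w \right)} = - \frac{9}{8}$ ($S{\left(w \right)} = \frac{9}{-9 + \frac{w}{w}} = \frac{9}{-9 + 1} = \frac{9}{-8} = 9 \left(- \frac{1}{8}\right) = - \frac{9}{8}$)
$C{\left(s \right)} = - \frac{9}{8}$
$U{\left(J \right)} = \frac{1017}{4} - \frac{9 J}{8}$ ($U{\left(J \right)} = - \frac{9 \left(J - 226\right)}{8} = - \frac{9 \left(-226 + J\right)}{8} = \frac{1017}{4} - \frac{9 J}{8}$)
$U{\left(107 \right)} - - 835 z{\left(a,-2 \right)} = \left(\frac{1017}{4} - \frac{963}{8}\right) - \left(-835\right) 36 = \left(\frac{1017}{4} - \frac{963}{8}\right) - -30060 = \frac{1071}{8} + 30060 = \frac{241551}{8}$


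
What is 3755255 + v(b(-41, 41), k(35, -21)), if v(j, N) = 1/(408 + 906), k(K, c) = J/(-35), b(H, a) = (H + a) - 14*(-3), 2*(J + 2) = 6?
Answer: 4934405071/1314 ≈ 3.7553e+6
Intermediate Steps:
J = 1 (J = -2 + (1/2)*6 = -2 + 3 = 1)
b(H, a) = 42 + H + a (b(H, a) = (H + a) + 42 = 42 + H + a)
k(K, c) = -1/35 (k(K, c) = 1/(-35) = 1*(-1/35) = -1/35)
v(j, N) = 1/1314
3755255 + v(b(-41, 41), k(35, -21)) = 3755255 + 1/1314 = 4934405071/1314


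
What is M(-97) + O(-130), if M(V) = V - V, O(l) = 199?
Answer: 199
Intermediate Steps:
M(V) = 0
M(-97) + O(-130) = 0 + 199 = 199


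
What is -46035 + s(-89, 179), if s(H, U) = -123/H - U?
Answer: -4112923/89 ≈ -46213.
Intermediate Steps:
s(H, U) = -U - 123/H
-46035 + s(-89, 179) = -46035 + (-1*179 - 123/(-89)) = -46035 + (-179 - 123*(-1/89)) = -46035 + (-179 + 123/89) = -46035 - 15808/89 = -4112923/89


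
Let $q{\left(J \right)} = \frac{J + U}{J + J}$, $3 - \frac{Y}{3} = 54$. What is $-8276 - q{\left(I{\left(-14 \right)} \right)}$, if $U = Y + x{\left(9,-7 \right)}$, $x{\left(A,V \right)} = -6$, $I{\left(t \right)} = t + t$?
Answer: $- \frac{463643}{56} \approx -8279.3$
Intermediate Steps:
$Y = -153$ ($Y = 9 - 162 = -153$)
$I{\left(t \right)} = 2 t$
$U = -159$ ($U = -153 - 6 = -159$)
$q{\left(J \right)} = \frac{-159 + J}{2 J}$ ($q{\left(J \right)} = \frac{J - 159}{J + J} = \frac{-159 + J}{2 J}$)
$-8276 - q{\left(I{\left(-14 \right)} \right)} = -8276 - \frac{-159 + 2 \left(-14\right)}{2 \cdot 2 \left(-14\right)} = -8276 - \frac{-159 - 28}{2 \left(-28\right)} = -8276 - \frac{1}{2} \left(- \frac{1}{28}\right) \left(-187\right) = -8276 - \frac{187}{56} = - \frac{463643}{56}$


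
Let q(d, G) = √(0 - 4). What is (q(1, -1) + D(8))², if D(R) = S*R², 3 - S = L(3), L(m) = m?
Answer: -4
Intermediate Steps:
q(d, G) = 2*I (q(d, G) = √(-4) = 2*I)
S = 0 (S = 3 - 1*3 = 3 - 3 = 0)
D(R) = 0 (D(R) = 0*R² = 0)
(q(1, -1) + D(8))² = (2*I + 0)² = (2*I)² = -4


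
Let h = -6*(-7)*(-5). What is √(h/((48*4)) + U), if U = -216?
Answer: I*√13894/8 ≈ 14.734*I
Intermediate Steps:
h = -210 (h = 42*(-5) = -210)
√(h/((48*4)) + U) = √(-210/(48*4) - 216) = √(-210/192 - 216) = √(-210*1/192 - 216) = √(-35/32 - 216) = √(-6947/32) = I*√13894/8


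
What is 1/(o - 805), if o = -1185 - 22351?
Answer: -1/24341 ≈ -4.1083e-5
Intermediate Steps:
o = -23536
1/(o - 805) = 1/(-23536 - 805) = 1/(-24341) = -1/24341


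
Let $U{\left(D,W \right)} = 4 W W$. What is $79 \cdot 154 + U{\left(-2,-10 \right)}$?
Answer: $12566$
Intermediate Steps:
$U{\left(D,W \right)} = 4 W^{2}$
$79 \cdot 154 + U{\left(-2,-10 \right)} = 79 \cdot 154 + 4 \left(-10\right)^{2} = 12166 + 4 \cdot 100 = 12166 + 400 = 12566$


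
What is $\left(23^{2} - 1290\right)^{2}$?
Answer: $579121$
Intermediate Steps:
$\left(23^{2} - 1290\right)^{2} = \left(529 - 1290\right)^{2} = \left(-761\right)^{2} = 579121$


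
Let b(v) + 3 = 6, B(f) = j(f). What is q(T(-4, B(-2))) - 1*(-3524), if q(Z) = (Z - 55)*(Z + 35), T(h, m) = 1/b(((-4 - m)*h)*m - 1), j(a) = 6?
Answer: 14332/9 ≈ 1592.4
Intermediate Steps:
B(f) = 6
b(v) = 3 (b(v) = -3 + 6 = 3)
T(h, m) = 1/3
q(Z) = (-55 + Z)*(35 + Z)
q(T(-4, B(-2))) - 1*(-3524) = (-1925 + (1/3)**2 - 20*1/3) - 1*(-3524) = (-1925 + 1/9 - 20/3) + 3524 = -17384/9 + 3524 = 14332/9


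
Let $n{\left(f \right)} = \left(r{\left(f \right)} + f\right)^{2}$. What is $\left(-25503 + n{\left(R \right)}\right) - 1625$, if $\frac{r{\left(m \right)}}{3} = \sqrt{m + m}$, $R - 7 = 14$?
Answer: $-26309 + 126 \sqrt{42} \approx -25492.0$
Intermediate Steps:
$R = 21$ ($R = 7 + 14 = 21$)
$r{\left(m \right)} = 3 \sqrt{2} \sqrt{m}$ ($r{\left(m \right)} = 3 \sqrt{m + m} = 3 \sqrt{2 m} = 3 \sqrt{2} \sqrt{m}$)
$n{\left(f \right)} = \left(f + 3 \sqrt{2} \sqrt{f}\right)^{2}$ ($n{\left(f \right)} = \left(3 \sqrt{2} \sqrt{f} + f\right)^{2} = \left(f + 3 \sqrt{2} \sqrt{f}\right)^{2}$)
$\left(-25503 + n{\left(R \right)}\right) - 1625 = \left(-25503 + \left(21 + 3 \sqrt{2} \sqrt{21}\right)^{2}\right) - 1625 = \left(-25503 + \left(21 + 3 \sqrt{42}\right)^{2}\right) - 1625 = -27128 + \left(21 + 3 \sqrt{42}\right)^{2}$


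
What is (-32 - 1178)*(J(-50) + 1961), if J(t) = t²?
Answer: -5397810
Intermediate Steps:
(-32 - 1178)*(J(-50) + 1961) = (-32 - 1178)*((-50)² + 1961) = -1210*(2500 + 1961) = -1210*4461 = -5397810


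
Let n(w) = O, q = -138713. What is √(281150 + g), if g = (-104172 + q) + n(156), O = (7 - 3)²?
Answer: √38281 ≈ 195.66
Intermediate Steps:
O = 16 (O = 4² = 16)
n(w) = 16
g = -242869 (g = (-104172 - 138713) + 16 = -242885 + 16 = -242869)
√(281150 + g) = √(281150 - 242869) = √38281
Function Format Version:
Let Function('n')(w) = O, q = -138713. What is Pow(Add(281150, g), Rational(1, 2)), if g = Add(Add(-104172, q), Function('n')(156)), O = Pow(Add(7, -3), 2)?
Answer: Pow(38281, Rational(1, 2)) ≈ 195.66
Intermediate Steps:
O = 16 (O = Pow(4, 2) = 16)
Function('n')(w) = 16
g = -242869 (g = Add(Add(-104172, -138713), 16) = Add(-242885, 16) = -242869)
Pow(Add(281150, g), Rational(1, 2)) = Pow(Add(281150, -242869), Rational(1, 2)) = Pow(38281, Rational(1, 2))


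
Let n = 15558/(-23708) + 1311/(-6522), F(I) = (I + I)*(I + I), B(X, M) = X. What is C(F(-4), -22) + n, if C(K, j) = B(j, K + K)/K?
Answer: -247603091/206164768 ≈ -1.2010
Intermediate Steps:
F(I) = 4*I**2 (F(I) = (2*I)*(2*I) = 4*I**2)
C(K, j) = j/K
n = -5522936/6442649 (n = 15558*(-1/23708) + 1311*(-1/6522) = -7779/11854 - 437/2174 = -5522936/6442649 ≈ -0.85725)
C(F(-4), -22) + n = -22/(4*(-4)**2) - 5522936/6442649 = -22/(4*16) - 5522936/6442649 = -22/64 - 5522936/6442649 = -22*1/64 - 5522936/6442649 = -11/32 - 5522936/6442649 = -247603091/206164768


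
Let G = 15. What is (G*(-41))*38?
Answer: -23370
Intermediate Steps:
(G*(-41))*38 = (15*(-41))*38 = -615*38 = -23370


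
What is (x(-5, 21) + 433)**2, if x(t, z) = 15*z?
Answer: 559504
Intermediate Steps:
(x(-5, 21) + 433)**2 = (15*21 + 433)**2 = (315 + 433)**2 = 748**2 = 559504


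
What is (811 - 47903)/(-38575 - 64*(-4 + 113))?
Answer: 47092/45551 ≈ 1.0338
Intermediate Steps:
(811 - 47903)/(-38575 - 64*(-4 + 113)) = -47092/(-38575 - 64*109) = -47092/(-38575 - 6976) = -47092/(-45551) = -47092*(-1/45551) = 47092/45551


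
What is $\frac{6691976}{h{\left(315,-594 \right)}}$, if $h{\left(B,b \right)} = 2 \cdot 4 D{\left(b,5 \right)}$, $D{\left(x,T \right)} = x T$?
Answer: $- \frac{836497}{2970} \approx -281.65$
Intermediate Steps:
$D{\left(x,T \right)} = T x$
$h{\left(B,b \right)} = 40 b$ ($h{\left(B,b \right)} = 2 \cdot 4 \cdot 5 b = 8 \cdot 5 b = 40 b$)
$\frac{6691976}{h{\left(315,-594 \right)}} = \frac{6691976}{40 \left(-594\right)} = \frac{6691976}{-23760} = 6691976 \left(- \frac{1}{23760}\right) = - \frac{836497}{2970}$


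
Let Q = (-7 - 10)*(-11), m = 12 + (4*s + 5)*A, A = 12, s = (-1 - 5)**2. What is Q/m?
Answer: 187/1800 ≈ 0.10389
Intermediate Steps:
s = 36 (s = (-6)**2 = 36)
m = 1800 (m = 12 + (4*36 + 5)*12 = 12 + (144 + 5)*12 = 12 + 149*12 = 12 + 1788 = 1800)
Q = 187 (Q = -17*(-11) = 187)
Q/m = 187/1800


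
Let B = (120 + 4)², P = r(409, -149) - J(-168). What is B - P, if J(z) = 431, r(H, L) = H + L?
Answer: 15547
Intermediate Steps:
P = -171 (P = (409 - 149) - 1*431 = 260 - 431 = -171)
B = 15376 (B = 124² = 15376)
B - P = 15376 - 1*(-171) = 15376 + 171 = 15547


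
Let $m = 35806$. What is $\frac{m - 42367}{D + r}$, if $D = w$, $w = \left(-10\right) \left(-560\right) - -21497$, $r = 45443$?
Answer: $- \frac{729}{8060} \approx -0.090447$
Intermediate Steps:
$w = 27097$ ($w = 5600 + 21497 = 27097$)
$D = 27097$
$\frac{m - 42367}{D + r} = \frac{35806 - 42367}{27097 + 45443} = - \frac{6561}{72540} = \left(-6561\right) \frac{1}{72540} = - \frac{729}{8060}$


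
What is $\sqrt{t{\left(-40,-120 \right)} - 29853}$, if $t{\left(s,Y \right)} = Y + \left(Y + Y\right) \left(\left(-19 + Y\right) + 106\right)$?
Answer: $i \sqrt{22053} \approx 148.5 i$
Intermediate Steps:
$t{\left(s,Y \right)} = Y + 2 Y \left(87 + Y\right)$
$\sqrt{t{\left(-40,-120 \right)} - 29853} = \sqrt{- 120 \left(175 + 2 \left(-120\right)\right) - 29853} = \sqrt{- 120 \left(175 - 240\right) - 29853} = \sqrt{\left(-120\right) \left(-65\right) - 29853} = \sqrt{7800 - 29853} = \sqrt{-22053} = i \sqrt{22053}$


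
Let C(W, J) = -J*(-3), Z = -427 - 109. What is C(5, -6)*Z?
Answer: 9648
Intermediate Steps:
Z = -536
C(W, J) = 3*J
C(5, -6)*Z = (3*(-6))*(-536) = -18*(-536) = 9648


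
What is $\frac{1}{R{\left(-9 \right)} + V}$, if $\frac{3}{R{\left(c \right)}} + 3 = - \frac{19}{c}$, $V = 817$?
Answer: $\frac{8}{6509} \approx 0.0012291$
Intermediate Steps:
$R{\left(c \right)} = \frac{3}{-3 - \frac{19}{c}}$
$\frac{1}{R{\left(-9 \right)} + V} = \frac{1}{\left(-3\right) \left(-9\right) \frac{1}{19 + 3 \left(-9\right)} + 817} = \frac{1}{\left(-3\right) \left(-9\right) \frac{1}{19 - 27} + 817} = \frac{1}{\left(-3\right) \left(-9\right) \frac{1}{-8} + 817} = \frac{1}{\left(-3\right) \left(-9\right) \left(- \frac{1}{8}\right) + 817} = \frac{1}{- \frac{27}{8} + 817} = \frac{1}{\frac{6509}{8}} = \frac{8}{6509}$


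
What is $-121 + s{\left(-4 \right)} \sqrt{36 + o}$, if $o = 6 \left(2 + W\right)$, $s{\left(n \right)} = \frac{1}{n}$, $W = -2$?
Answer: $- \frac{245}{2} \approx -122.5$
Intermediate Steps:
$o = 0$ ($o = 6 \left(2 - 2\right) = 6 \cdot 0 = 0$)
$-121 + s{\left(-4 \right)} \sqrt{36 + o} = -121 + \frac{\sqrt{36 + 0}}{-4} = -121 - \frac{\sqrt{36}}{4} = -121 - \frac{3}{2} = - \frac{245}{2}$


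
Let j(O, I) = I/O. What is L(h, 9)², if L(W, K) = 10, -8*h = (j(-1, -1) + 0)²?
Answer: 100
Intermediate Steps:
h = -⅛ (h = -(-1/(-1) + 0)²/8 = -(-1*(-1) + 0)²/8 = -(1 + 0)²/8 = -⅛*1² = -⅛*1 = -⅛ ≈ -0.12500)
L(h, 9)² = 10² = 100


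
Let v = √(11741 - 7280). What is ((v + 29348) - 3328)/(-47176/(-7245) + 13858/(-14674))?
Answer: 60136253100/12866509 + 2311155*√4461/12866509 ≈ 4685.9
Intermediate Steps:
v = √4461 ≈ 66.791
((v + 29348) - 3328)/(-47176/(-7245) + 13858/(-14674)) = ((√4461 + 29348) - 3328)/(-47176/(-7245) + 13858/(-14674)) = ((29348 + √4461) - 3328)/(-47176*(-1/7245) + 13858*(-1/14674)) = (26020 + √4461)/(47176/7245 - 6929/7337) = (26020 + √4461)/(12866509/2311155) = (26020 + √4461)*(2311155/12866509) = 60136253100/12866509 + 2311155*√4461/12866509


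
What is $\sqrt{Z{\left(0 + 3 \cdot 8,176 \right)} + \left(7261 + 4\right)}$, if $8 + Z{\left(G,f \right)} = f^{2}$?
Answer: $\sqrt{38233} \approx 195.53$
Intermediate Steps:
$Z{\left(G,f \right)} = -8 + f^{2}$
$\sqrt{Z{\left(0 + 3 \cdot 8,176 \right)} + \left(7261 + 4\right)} = \sqrt{\left(-8 + 176^{2}\right) + \left(7261 + 4\right)} = \sqrt{\left(-8 + 30976\right) + 7265} = \sqrt{30968 + 7265} = \sqrt{38233}$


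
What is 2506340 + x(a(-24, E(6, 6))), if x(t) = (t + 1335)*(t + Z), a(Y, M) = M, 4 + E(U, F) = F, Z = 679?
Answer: 3416837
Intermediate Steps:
E(U, F) = -4 + F
x(t) = (679 + t)*(1335 + t) (x(t) = (t + 1335)*(t + 679) = (1335 + t)*(679 + t) = (679 + t)*(1335 + t))
2506340 + x(a(-24, E(6, 6))) = 2506340 + (906465 + (-4 + 6)² + 2014*(-4 + 6)) = 2506340 + (906465 + 2² + 2014*2) = 2506340 + (906465 + 4 + 4028) = 2506340 + 910497 = 3416837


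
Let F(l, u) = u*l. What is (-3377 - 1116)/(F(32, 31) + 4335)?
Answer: -4493/5327 ≈ -0.84344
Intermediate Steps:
F(l, u) = l*u
(-3377 - 1116)/(F(32, 31) + 4335) = (-3377 - 1116)/(32*31 + 4335) = -4493/(992 + 4335) = -4493/5327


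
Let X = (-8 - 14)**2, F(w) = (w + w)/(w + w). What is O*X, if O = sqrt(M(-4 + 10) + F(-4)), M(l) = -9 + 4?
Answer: 968*I ≈ 968.0*I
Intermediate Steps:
M(l) = -5
F(w) = 1 (F(w) = (2*w)/((2*w)) = (2*w)*(1/(2*w)) = 1)
O = 2*I (O = sqrt(-5 + 1) = sqrt(-4) = 2*I ≈ 2.0*I)
X = 484 (X = (-22)**2 = 484)
O*X = (2*I)*484 = 968*I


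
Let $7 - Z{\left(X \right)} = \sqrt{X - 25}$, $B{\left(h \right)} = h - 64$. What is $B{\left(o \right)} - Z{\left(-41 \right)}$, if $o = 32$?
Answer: $-39 + i \sqrt{66} \approx -39.0 + 8.124 i$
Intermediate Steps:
$B{\left(h \right)} = -64 + h$
$Z{\left(X \right)} = 7 - \sqrt{-25 + X}$ ($Z{\left(X \right)} = 7 - \sqrt{X - 25} = 7 - \sqrt{-25 + X}$)
$B{\left(o \right)} - Z{\left(-41 \right)} = \left(-64 + 32\right) - \left(7 - \sqrt{-25 - 41}\right) = -32 - \left(7 - \sqrt{-66}\right) = -32 - \left(7 - i \sqrt{66}\right) = -39 + i \sqrt{66}$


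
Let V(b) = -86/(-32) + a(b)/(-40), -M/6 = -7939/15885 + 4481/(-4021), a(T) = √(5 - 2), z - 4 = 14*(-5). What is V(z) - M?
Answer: -2383787543/340659120 - √3/40 ≈ -7.0409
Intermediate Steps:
z = -66 (z = 4 + 14*(-5) = 4 - 70 = -66)
a(T) = √3
M = 206206808/21291195 (M = -6*(-7939/15885 + 4481/(-4021)) = -6*(-7939*1/15885 + 4481*(-1/4021)) = -6*(-7939/15885 - 4481/4021) = -6*(-103103404/63873585) = 206206808/21291195 ≈ 9.6851)
V(b) = 43/16 - √3/40 (V(b) = -86/(-32) + √3/(-40) = -86*(-1/32) + √3*(-1/40) = 43/16 - √3/40)
V(z) - M = (43/16 - √3/40) - 1*206206808/21291195 = (43/16 - √3/40) - 206206808/21291195 = -2383787543/340659120 - √3/40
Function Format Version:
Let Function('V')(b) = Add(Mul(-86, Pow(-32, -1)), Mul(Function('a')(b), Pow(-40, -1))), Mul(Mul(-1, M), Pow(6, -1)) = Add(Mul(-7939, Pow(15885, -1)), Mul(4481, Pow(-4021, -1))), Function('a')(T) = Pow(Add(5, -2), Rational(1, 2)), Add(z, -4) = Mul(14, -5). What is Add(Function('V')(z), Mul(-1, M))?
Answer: Add(Rational(-2383787543, 340659120), Mul(Rational(-1, 40), Pow(3, Rational(1, 2)))) ≈ -7.0409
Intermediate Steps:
z = -66 (z = Add(4, Mul(14, -5)) = Add(4, -70) = -66)
Function('a')(T) = Pow(3, Rational(1, 2))
M = Rational(206206808, 21291195) (M = Mul(-6, Add(Mul(-7939, Pow(15885, -1)), Mul(4481, Pow(-4021, -1)))) = Mul(-6, Add(Mul(-7939, Rational(1, 15885)), Mul(4481, Rational(-1, 4021)))) = Mul(-6, Add(Rational(-7939, 15885), Rational(-4481, 4021))) = Mul(-6, Rational(-103103404, 63873585)) = Rational(206206808, 21291195) ≈ 9.6851)
Function('V')(b) = Add(Rational(43, 16), Mul(Rational(-1, 40), Pow(3, Rational(1, 2)))) (Function('V')(b) = Add(Mul(-86, Pow(-32, -1)), Mul(Pow(3, Rational(1, 2)), Pow(-40, -1))) = Add(Mul(-86, Rational(-1, 32)), Mul(Pow(3, Rational(1, 2)), Rational(-1, 40))) = Add(Rational(43, 16), Mul(Rational(-1, 40), Pow(3, Rational(1, 2)))))
Add(Function('V')(z), Mul(-1, M)) = Add(Add(Rational(43, 16), Mul(Rational(-1, 40), Pow(3, Rational(1, 2)))), Mul(-1, Rational(206206808, 21291195))) = Add(Add(Rational(43, 16), Mul(Rational(-1, 40), Pow(3, Rational(1, 2)))), Rational(-206206808, 21291195)) = Add(Rational(-2383787543, 340659120), Mul(Rational(-1, 40), Pow(3, Rational(1, 2))))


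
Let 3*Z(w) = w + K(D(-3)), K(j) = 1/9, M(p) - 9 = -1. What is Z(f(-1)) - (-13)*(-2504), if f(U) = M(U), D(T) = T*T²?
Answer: -878831/27 ≈ -32549.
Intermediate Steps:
M(p) = 8 (M(p) = 9 - 1 = 8)
D(T) = T³
K(j) = ⅑
f(U) = 8
Z(w) = 1/27 + w/3 (Z(w) = (w + ⅑)/3 = (⅑ + w)/3 = 1/27 + w/3)
Z(f(-1)) - (-13)*(-2504) = (1/27 + (⅓)*8) - (-13)*(-2504) = (1/27 + 8/3) - 1*32552 = 73/27 - 32552 = -878831/27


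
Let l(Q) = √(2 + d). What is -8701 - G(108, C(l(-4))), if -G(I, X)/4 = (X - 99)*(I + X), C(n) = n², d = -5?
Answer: -51541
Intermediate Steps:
l(Q) = I*√3 (l(Q) = √(2 - 5) = √(-3) = I*√3)
G(I, X) = -4*(-99 + X)*(I + X) (G(I, X) = -4*(X - 99)*(I + X) = -4*(-99 + X)*(I + X))
-8701 - G(108, C(l(-4))) = -8701 - (-4*((I*√3)²)² + 396*108 + 396*(I*√3)² - 4*108*(I*√3)²) = -8701 - (-4*(-3)² + 42768 + 396*(-3) - 4*108*(-3)) = -8701 - (-4*9 + 42768 - 1188 + 1296) = -8701 - (-36 + 42768 - 1188 + 1296) = -8701 - 1*42840 = -8701 - 42840 = -51541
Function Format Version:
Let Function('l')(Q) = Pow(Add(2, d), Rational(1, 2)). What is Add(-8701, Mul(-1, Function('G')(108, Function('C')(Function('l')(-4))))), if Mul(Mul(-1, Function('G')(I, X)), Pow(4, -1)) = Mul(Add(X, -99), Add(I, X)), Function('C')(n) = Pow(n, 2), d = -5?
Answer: -51541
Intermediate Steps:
Function('l')(Q) = Mul(I, Pow(3, Rational(1, 2))) (Function('l')(Q) = Pow(Add(2, -5), Rational(1, 2)) = Pow(-3, Rational(1, 2)) = Mul(I, Pow(3, Rational(1, 2))))
Function('G')(I, X) = Mul(-4, Add(-99, X), Add(I, X)) (Function('G')(I, X) = Mul(-4, Mul(Add(X, -99), Add(I, X))) = Mul(-4, Mul(Add(-99, X), Add(I, X))) = Mul(-4, Add(-99, X), Add(I, X)))
Add(-8701, Mul(-1, Function('G')(108, Function('C')(Function('l')(-4))))) = Add(-8701, Mul(-1, Add(Mul(-4, Pow(Pow(Mul(I, Pow(3, Rational(1, 2))), 2), 2)), Mul(396, 108), Mul(396, Pow(Mul(I, Pow(3, Rational(1, 2))), 2)), Mul(-4, 108, Pow(Mul(I, Pow(3, Rational(1, 2))), 2))))) = Add(-8701, Mul(-1, Add(Mul(-4, Pow(-3, 2)), 42768, Mul(396, -3), Mul(-4, 108, -3)))) = Add(-8701, Mul(-1, Add(Mul(-4, 9), 42768, -1188, 1296))) = Add(-8701, Mul(-1, Add(-36, 42768, -1188, 1296))) = Add(-8701, Mul(-1, 42840)) = Add(-8701, -42840) = -51541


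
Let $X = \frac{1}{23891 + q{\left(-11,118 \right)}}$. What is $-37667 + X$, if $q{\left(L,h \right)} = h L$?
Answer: $- \frac{851010530}{22593} \approx -37667.0$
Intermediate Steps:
$q{\left(L,h \right)} = L h$
$X = \frac{1}{22593}$ ($X = \frac{1}{23891 - 1298} = \frac{1}{22593} \approx 4.4262 \cdot 10^{-5}$)
$-37667 + X = -37667 + \frac{1}{22593} = - \frac{851010530}{22593}$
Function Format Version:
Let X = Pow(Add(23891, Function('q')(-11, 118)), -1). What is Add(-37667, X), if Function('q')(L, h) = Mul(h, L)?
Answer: Rational(-851010530, 22593) ≈ -37667.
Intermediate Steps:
Function('q')(L, h) = Mul(L, h)
X = Rational(1, 22593) (X = Pow(Add(23891, Mul(-11, 118)), -1) = Pow(Add(23891, -1298), -1) = Pow(22593, -1) = Rational(1, 22593) ≈ 4.4262e-5)
Add(-37667, X) = Add(-37667, Rational(1, 22593)) = Rational(-851010530, 22593)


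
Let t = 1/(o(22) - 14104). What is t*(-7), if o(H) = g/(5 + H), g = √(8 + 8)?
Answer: 189/380804 ≈ 0.00049632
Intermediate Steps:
g = 4 (g = √16 = 4)
o(H) = 4/(5 + H)
t = -27/380804 (t = 1/(4/(5 + 22) - 14104) = 1/(4/27 - 14104) = 1/(-380804/27) = -27/380804 ≈ -7.0903e-5)
t*(-7) = -27/380804*(-7) = 189/380804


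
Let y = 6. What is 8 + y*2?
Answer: 20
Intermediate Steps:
8 + y*2 = 8 + 6*2 = 8 + 12 = 20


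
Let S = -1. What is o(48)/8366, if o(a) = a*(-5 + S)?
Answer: -144/4183 ≈ -0.034425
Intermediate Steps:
o(a) = -6*a (o(a) = a*(-5 - 1) = a*(-6) = -6*a)
o(48)/8366 = -6*48/8366 = -288*1/8366 = -144/4183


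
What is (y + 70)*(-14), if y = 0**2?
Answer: -980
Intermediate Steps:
y = 0
(y + 70)*(-14) = (0 + 70)*(-14) = 70*(-14) = -980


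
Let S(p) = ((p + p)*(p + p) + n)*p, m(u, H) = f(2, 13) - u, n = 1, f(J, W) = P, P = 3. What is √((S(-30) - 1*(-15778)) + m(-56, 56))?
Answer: I*√92193 ≈ 303.63*I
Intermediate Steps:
f(J, W) = 3
m(u, H) = 3 - u
S(p) = p*(1 + 4*p²) (S(p) = ((p + p)*(p + p) + 1)*p = ((2*p)*(2*p) + 1)*p = (4*p² + 1)*p = (1 + 4*p²)*p = p*(1 + 4*p²))
√((S(-30) - 1*(-15778)) + m(-56, 56)) = √(((-30 + 4*(-30)³) - 1*(-15778)) + (3 - 1*(-56))) = √(((-30 + 4*(-27000)) + 15778) + (3 + 56)) = √(((-30 - 108000) + 15778) + 59) = √((-108030 + 15778) + 59) = √(-92252 + 59) = √(-92193) = I*√92193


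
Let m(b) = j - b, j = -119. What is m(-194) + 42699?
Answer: 42774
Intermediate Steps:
m(b) = -119 - b
m(-194) + 42699 = (-119 - 1*(-194)) + 42699 = (-119 + 194) + 42699 = 75 + 42699 = 42774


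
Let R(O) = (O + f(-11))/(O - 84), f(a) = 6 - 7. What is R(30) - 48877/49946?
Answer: -1021948/674271 ≈ -1.5156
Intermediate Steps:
f(a) = -1
R(O) = (-1 + O)/(-84 + O) (R(O) = (O - 1)/(O - 84) = (-1 + O)/(-84 + O))
R(30) - 48877/49946 = (-1 + 30)/(-84 + 30) - 48877/49946 = 29/(-54) - 48877/49946 = -1/54*29 - 1*48877/49946 = -29/54 - 48877/49946 = -1021948/674271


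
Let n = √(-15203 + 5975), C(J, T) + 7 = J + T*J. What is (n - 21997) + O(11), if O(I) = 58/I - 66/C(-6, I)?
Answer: -19110085/869 + 2*I*√2307 ≈ -21991.0 + 96.063*I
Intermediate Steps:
C(J, T) = -7 + J + J*T (C(J, T) = -7 + (J + T*J) = -7 + (J + J*T) = -7 + J + J*T)
n = 2*I*√2307 (n = √(-9228) = 2*I*√2307 ≈ 96.063*I)
O(I) = -66/(-13 - 6*I) + 58/I (O(I) = 58/I - 66/(-7 - 6 - 6*I) = 58/I - 66/(-13 - 6*I) = -66/(-13 - 6*I) + 58/I)
(n - 21997) + O(11) = (2*I*√2307 - 21997) + 2*(377 + 207*11)/(11*(13 + 6*11)) = (-21997 + 2*I*√2307) + 2*(1/11)*(377 + 2277)/(13 + 66) = (-21997 + 2*I*√2307) + 2*(1/11)*2654/79 = (-21997 + 2*I*√2307) + 2*(1/11)*(1/79)*2654 = (-21997 + 2*I*√2307) + 5308/869 = -19110085/869 + 2*I*√2307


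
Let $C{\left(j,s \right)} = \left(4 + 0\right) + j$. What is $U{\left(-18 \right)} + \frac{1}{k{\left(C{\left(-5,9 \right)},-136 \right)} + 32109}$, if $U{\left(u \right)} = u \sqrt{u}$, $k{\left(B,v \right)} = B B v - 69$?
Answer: $\frac{1}{31904} - 54 i \sqrt{2} \approx 3.1344 \cdot 10^{-5} - 76.368 i$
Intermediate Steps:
$C{\left(j,s \right)} = 4 + j$
$k{\left(B,v \right)} = -69 + v B^{2}$ ($k{\left(B,v \right)} = B^{2} v - 69 = v B^{2} - 69 = -69 + v B^{2}$)
$U{\left(u \right)} = u^{\frac{3}{2}}$
$U{\left(-18 \right)} + \frac{1}{k{\left(C{\left(-5,9 \right)},-136 \right)} + 32109} = \left(-18\right)^{\frac{3}{2}} + \frac{1}{\left(-69 - 136 \left(4 - 5\right)^{2}\right) + 32109} = - 54 i \sqrt{2} + \frac{1}{\left(-69 - 136 \left(-1\right)^{2}\right) + 32109} = - 54 i \sqrt{2} + \frac{1}{\left(-69 - 136\right) + 32109} = - 54 i \sqrt{2} + \frac{1}{-205 + 32109} = - 54 i \sqrt{2} + \frac{1}{31904} = \frac{1}{31904} - 54 i \sqrt{2}$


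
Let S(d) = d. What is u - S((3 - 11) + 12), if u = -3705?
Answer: -3709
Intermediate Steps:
u - S((3 - 11) + 12) = -3705 - ((3 - 11) + 12) = -3705 - (-8 + 12) = -3705 - 1*4 = -3705 - 4 = -3709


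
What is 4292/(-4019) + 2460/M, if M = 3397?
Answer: -4693184/13652543 ≈ -0.34376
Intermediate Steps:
4292/(-4019) + 2460/M = 4292/(-4019) + 2460/3397 = 4292*(-1/4019) + 2460*(1/3397) = -4292/4019 + 2460/3397 = -4693184/13652543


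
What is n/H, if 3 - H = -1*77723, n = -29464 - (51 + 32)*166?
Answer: -21621/38863 ≈ -0.55634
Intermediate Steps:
n = -43242 (n = -29464 - 83*166 = -29464 - 1*13778 = -29464 - 13778 = -43242)
H = 77726 (H = 3 - (-1)*77723 = 3 - 1*(-77723) = 3 + 77723 = 77726)
n/H = -43242/77726 = -43242*1/77726 = -21621/38863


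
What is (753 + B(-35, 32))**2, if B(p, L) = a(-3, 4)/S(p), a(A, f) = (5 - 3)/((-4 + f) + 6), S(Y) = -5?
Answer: 127554436/225 ≈ 5.6691e+5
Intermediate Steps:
a(A, f) = 2/(2 + f)
B(p, L) = -1/15 (B(p, L) = (2/(2 + 4))/(-5) = (2/6)*(-1/5) = (2*(1/6))*(-1/5) = (1/3)*(-1/5) = -1/15)
(753 + B(-35, 32))**2 = (753 - 1/15)**2 = (11294/15)**2 = 127554436/225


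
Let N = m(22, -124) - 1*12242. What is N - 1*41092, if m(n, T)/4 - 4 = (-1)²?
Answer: -53314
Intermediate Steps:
m(n, T) = 20 (m(n, T) = 16 + 4*(-1)² = 16 + 4*1 = 16 + 4 = 20)
N = -12222 (N = 20 - 1*12242 = 20 - 12242 = -12222)
N - 1*41092 = -12222 - 1*41092 = -12222 - 41092 = -53314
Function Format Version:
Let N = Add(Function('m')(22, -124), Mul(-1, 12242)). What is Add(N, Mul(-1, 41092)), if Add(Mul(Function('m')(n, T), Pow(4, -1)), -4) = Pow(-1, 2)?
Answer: -53314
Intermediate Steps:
Function('m')(n, T) = 20 (Function('m')(n, T) = Add(16, Mul(4, Pow(-1, 2))) = Add(16, Mul(4, 1)) = Add(16, 4) = 20)
N = -12222 (N = Add(20, Mul(-1, 12242)) = Add(20, -12242) = -12222)
Add(N, Mul(-1, 41092)) = Add(-12222, Mul(-1, 41092)) = Add(-12222, -41092) = -53314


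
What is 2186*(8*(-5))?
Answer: -87440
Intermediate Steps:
2186*(8*(-5)) = 2186*(-40) = -87440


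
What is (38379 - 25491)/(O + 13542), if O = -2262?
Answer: 537/470 ≈ 1.1426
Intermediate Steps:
(38379 - 25491)/(O + 13542) = (38379 - 25491)/(-2262 + 13542) = 12888/11280 = 12888*(1/11280) = 537/470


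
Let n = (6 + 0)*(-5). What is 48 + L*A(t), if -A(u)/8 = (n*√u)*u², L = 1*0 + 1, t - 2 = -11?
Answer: 48 + 58320*I ≈ 48.0 + 58320.0*I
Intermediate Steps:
t = -9 (t = 2 - 11 = -9)
L = 1 (L = 0 + 1 = 1)
n = -30 (n = 6*(-5) = -30)
A(u) = 240*u^(5/2) (A(u) = -8*(-30*√u)*u² = -(-240)*u^(5/2) = 240*u^(5/2))
48 + L*A(t) = 48 + 1*(240*(-9)^(5/2)) = 48 + 1*(240*(243*I)) = 48 + 1*(58320*I) = 48 + 58320*I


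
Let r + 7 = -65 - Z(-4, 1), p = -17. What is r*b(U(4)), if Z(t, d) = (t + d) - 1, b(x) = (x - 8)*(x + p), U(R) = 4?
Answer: -3536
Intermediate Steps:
b(x) = (-17 + x)*(-8 + x) (b(x) = (x - 8)*(x - 17) = (-8 + x)*(-17 + x) = (-17 + x)*(-8 + x))
Z(t, d) = -1 + d + t (Z(t, d) = (d + t) - 1 = -1 + d + t)
r = -68 (r = -7 + (-65 - (-1 + 1 - 4)) = -7 + (-65 - 1*(-4)) = -7 + (-65 + 4) = -7 - 61 = -68)
r*b(U(4)) = -68*(136 + 4² - 25*4) = -68*(136 + 16 - 100) = -68*52 = -3536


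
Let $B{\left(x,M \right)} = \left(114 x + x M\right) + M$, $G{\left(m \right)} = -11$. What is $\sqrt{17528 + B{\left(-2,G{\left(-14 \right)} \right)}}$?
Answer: $\sqrt{17311} \approx 131.57$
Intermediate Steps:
$B{\left(x,M \right)} = M + 114 x + M x$ ($B{\left(x,M \right)} = \left(114 x + M x\right) + M = M + 114 x + M x$)
$\sqrt{17528 + B{\left(-2,G{\left(-14 \right)} \right)}} = \sqrt{17528 - 217} = \sqrt{17311}$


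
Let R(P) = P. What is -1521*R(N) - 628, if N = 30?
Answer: -46258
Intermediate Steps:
-1521*R(N) - 628 = -1521*30 - 628 = -45630 - 628 = -46258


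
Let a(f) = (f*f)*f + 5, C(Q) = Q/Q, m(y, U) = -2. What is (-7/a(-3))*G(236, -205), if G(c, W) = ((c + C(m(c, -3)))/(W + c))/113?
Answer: 1659/77066 ≈ 0.021527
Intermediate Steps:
C(Q) = 1
a(f) = 5 + f**3 (a(f) = f**2*f + 5 = f**3 + 5 = 5 + f**3)
G(c, W) = (1 + c)/(113*(W + c)) (G(c, W) = ((c + 1)/(W + c))/113 = ((1 + c)/(W + c))*(1/113) = (1 + c)/(113*(W + c)))
(-7/a(-3))*G(236, -205) = (-7/(5 + (-3)**3))*((1 + 236)/(113*(-205 + 236))) = (-7/(5 - 27))*((1/113)*237/31) = (-7/(-22))*((1/113)*(1/31)*237) = -7*(-1/22)*(237/3503) = (7/22)*(237/3503) = 1659/77066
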